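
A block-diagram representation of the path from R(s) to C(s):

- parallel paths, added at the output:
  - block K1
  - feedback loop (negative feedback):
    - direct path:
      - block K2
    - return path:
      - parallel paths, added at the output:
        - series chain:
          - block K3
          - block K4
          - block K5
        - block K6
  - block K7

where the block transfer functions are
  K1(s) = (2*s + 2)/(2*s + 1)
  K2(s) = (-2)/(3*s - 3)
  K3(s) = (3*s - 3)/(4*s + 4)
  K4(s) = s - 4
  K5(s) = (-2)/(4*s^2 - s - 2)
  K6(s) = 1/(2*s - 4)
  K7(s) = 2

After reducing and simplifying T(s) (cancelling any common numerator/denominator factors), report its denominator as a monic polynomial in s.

Step 1. reduce the series chain K3, K4, K5: (-3*s^2 + 15*s - 12)/(8*s^3 + 6*s^2 - 6*s - 4)
Step 2. add (K3*K4*K5), K6 (parallel): (s^3 + 24*s^2 - 45*s + 22)/(8*s^4 - 10*s^3 - 18*s^2 + 8*s + 8)
Step 3. feedback reduction of K2, ((K3*K4*K5)+K6): (-8*s^4 + 10*s^3 + 18*s^2 - 8*s - 8)/(12*s^5 - 27*s^4 - 13*s^3 + 15*s^2 + 45*s - 34)
Step 4. sum the parallel branches K1, [K2/(1+K2*((K3*K4*K5)+K6))], K7: (72*s^6 - 130*s^5 - 174*s^4 + 84*s^3 + 332*s^2 - 48*s - 144)/(24*s^6 - 42*s^5 - 53*s^4 + 17*s^3 + 105*s^2 - 23*s - 34)
That last expression is T(s), already simplified. Scaling its denominator by 1/24 (the reciprocal of the leading coefficient) yields the monic denominator.

Final answer: s^6 - 7*s^5/4 - 53*s^4/24 + 17*s^3/24 + 35*s^2/8 - 23*s/24 - 17/12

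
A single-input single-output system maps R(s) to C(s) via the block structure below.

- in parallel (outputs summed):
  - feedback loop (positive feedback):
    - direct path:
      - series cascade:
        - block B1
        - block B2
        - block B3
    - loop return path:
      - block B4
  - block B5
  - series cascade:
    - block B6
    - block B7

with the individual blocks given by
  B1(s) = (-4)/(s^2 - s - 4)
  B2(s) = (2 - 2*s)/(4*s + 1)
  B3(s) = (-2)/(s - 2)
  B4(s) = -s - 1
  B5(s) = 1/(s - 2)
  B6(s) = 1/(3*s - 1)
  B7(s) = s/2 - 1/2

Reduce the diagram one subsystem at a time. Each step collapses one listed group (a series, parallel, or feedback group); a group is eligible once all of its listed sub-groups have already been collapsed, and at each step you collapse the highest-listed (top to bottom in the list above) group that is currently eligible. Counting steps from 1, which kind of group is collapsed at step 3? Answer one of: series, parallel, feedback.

Answer: series

Working:
[1] multiply B1, B2, B3 (series)
[2] collapse the loop ((B1*B2*B3) forward, B4 return)
[3] series reduction of B6, B7
[4] sum the parallel branches [(B1*B2*B3)/(1-(B1*B2*B3)*B4)], B5, (B6*B7)
At step 3 the group reduced is series.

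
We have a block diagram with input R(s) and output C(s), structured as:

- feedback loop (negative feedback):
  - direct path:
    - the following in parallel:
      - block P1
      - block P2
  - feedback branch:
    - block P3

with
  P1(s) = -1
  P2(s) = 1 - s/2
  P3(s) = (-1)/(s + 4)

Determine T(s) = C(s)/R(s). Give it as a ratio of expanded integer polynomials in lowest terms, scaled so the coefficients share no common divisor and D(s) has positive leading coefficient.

The answer is (-s^2 - 4*s)/(3*s + 8).

Reasoning:
Step 1: parallel reduction of P1, P2, giving (-s)/2
Step 2: reduce the feedback loop with forward (P1+P2) and return P3, giving the overall T(s)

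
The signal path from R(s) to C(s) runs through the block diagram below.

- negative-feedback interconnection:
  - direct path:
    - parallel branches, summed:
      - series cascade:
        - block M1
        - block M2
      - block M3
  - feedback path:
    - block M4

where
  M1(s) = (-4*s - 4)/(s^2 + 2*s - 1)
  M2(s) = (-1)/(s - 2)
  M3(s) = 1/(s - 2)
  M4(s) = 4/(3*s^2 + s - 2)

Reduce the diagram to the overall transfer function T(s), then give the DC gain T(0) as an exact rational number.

Reducing step by step:

[1] reduce the series chain M1, M2; result (4*s + 4)/(s^3 - 5*s + 2)
[2] combine (M1*M2), M3 in parallel; result (s^2 + 6*s + 3)/(s^3 - 5*s + 2)
[3] collapse the loop (((M1*M2)+M3) forward, M4 return); result (3*s^4 + 19*s^3 + 13*s^2 - 9*s - 6)/(3*s^5 + s^4 - 17*s^3 + 5*s^2 + 36*s + 8)
Step 3 gives the overall T(s). Then T(0) = -6/8 = -3/4.

Answer: -3/4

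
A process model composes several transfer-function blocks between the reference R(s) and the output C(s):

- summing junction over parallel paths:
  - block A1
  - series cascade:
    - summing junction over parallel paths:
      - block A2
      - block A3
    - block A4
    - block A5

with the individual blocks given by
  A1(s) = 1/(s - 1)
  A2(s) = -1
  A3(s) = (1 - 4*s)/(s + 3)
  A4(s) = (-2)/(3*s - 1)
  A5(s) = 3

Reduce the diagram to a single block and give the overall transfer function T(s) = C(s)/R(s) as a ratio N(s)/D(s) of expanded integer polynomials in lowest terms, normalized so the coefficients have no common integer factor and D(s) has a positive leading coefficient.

Step 1: parallel reduction of A2, A3: (-5*s - 2)/(s + 3)
Step 2: reduce the series chain (A2+A3), A4, A5: (30*s + 12)/(3*s^2 + 8*s - 3)
Step 3: add A1, ((A2+A3)*A4*A5) (parallel), giving the overall T(s)

Therefore the answer is (33*s^2 - 10*s - 15)/(3*s^3 + 5*s^2 - 11*s + 3).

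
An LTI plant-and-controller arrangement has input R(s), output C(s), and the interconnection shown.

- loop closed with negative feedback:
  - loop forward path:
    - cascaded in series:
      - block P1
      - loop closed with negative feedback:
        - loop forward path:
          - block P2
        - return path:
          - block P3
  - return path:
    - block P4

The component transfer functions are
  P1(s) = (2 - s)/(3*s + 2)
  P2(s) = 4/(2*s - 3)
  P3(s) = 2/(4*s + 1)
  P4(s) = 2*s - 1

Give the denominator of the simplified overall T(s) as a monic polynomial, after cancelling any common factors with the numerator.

Reducing step by step:

1. collapse the loop (P2 forward, P3 return): (16*s + 4)/(8*s^2 - 10*s + 5)
2. combine P1, [P2/(1+P2*P3)] in series: (-16*s^2 + 28*s + 8)/(24*s^3 - 14*s^2 - 5*s + 10)
3. feedback reduction of (P1*[P2/(1+P2*P3)]), P4: (16*s^2 - 28*s - 8)/(8*s^3 - 58*s^2 + 17*s - 2)
Step 3 gives the fully reduced T(s), with no common factor left to cancel. The denominator's leading coefficient is 8, so divide each of its coefficients by 8 to get the monic form.

Answer: s^3 - 29*s^2/4 + 17*s/8 - 1/4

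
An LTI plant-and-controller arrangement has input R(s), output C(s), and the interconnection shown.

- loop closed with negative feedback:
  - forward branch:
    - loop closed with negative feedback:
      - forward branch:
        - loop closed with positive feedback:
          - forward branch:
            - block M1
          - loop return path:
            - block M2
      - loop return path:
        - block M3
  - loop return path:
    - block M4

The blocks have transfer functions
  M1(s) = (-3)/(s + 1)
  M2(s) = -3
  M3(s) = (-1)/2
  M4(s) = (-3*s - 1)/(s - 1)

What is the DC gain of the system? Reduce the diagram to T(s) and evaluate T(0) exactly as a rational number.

(1) apply the feedback formula to M1, M2, giving (-3)/(s - 8)
(2) apply the feedback formula to [M1/(1-M1*M2)], M3, giving (-6)/(2*s - 13)
(3) feedback reduction of [[M1/(1-M1*M2)]/(1+[M1/(1-M1*M2)]*M3)], M4, giving (6 - 6*s)/(2*s^2 + 3*s + 19)
Evaluating the step-3 result (the overall T(s)) at s = 0 gives T(0) = 6/19.

Final answer: 6/19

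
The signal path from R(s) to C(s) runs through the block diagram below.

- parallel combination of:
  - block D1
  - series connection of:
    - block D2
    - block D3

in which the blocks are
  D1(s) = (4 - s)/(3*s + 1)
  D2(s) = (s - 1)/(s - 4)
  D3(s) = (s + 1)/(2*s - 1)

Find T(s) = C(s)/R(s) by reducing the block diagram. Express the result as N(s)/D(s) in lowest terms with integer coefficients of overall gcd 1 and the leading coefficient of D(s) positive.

Step 1 - reduce the series chain D2, D3; result (s^2 - 1)/(2*s^2 - 9*s + 4)
Step 2 - parallel reduction of D1, (D2*D3), which is the overall transfer function T(s) = C(s)/R(s) in lowest terms

Hence the answer: (s^3 + 18*s^2 - 43*s + 15)/(6*s^3 - 25*s^2 + 3*s + 4)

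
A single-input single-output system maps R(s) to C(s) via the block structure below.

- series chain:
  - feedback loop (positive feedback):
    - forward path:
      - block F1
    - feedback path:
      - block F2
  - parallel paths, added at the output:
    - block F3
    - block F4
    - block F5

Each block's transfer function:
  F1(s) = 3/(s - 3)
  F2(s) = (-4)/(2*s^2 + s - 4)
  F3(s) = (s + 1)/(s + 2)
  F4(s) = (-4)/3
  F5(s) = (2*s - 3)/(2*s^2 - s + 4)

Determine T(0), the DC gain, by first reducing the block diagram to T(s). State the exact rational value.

[1] apply the feedback formula to F1, F2 = (6*s^2 + 3*s - 12)/(2*s^3 - 5*s^2 - 7*s + 24)
[2] parallel reduction of F3, F4, F5 = (-2*s^3 - 3*s^2 + 4*s - 38)/(6*s^3 + 9*s^2 + 6*s + 24)
[3] series reduction of [F1/(1-F1*F2)], (F3+F4+F5) = (-4*s^5 - 8*s^4 + 13*s^3 - 60*s^2 - 54*s + 152)/(4*s^6 - 4*s^5 - 25*s^4 + 33*s^3 + 18*s^2 - 8*s + 192)
Evaluating the step-3 result (the overall T(s)) at s = 0 gives T(0) = 152/192 = 19/24.

Therefore the answer is 19/24.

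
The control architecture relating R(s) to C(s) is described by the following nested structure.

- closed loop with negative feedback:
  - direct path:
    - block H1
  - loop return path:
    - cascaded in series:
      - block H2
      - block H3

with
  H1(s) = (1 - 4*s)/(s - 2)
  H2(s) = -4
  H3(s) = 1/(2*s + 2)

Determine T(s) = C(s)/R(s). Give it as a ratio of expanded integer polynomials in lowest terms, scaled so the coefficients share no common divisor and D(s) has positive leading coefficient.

Step 1. cascade H2, H3; result (-2)/(s + 1)
Step 2. close the feedback loop around H1, (H2*H3), which is the overall transfer function T(s) = C(s)/R(s) in lowest terms

Therefore the answer is (-4*s^2 - 3*s + 1)/(s^2 + 7*s - 4).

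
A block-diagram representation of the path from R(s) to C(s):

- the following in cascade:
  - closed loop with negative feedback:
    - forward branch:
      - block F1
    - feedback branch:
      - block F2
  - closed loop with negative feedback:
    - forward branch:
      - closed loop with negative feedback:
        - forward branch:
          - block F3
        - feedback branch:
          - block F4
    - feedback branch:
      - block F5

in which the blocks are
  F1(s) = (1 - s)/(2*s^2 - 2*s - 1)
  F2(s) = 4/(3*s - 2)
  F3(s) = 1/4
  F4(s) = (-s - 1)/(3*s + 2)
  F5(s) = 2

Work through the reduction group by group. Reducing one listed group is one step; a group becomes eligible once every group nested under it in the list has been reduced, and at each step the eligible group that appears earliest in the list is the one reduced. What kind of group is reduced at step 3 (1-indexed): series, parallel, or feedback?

Step 1: feedback reduction of F1, F2
Step 2: collapse the loop (F3 forward, F4 return)
Step 3: collapse the loop ([F3/(1+F3*F4)] forward, F5 return)
Step 4: multiply [F1/(1+F1*F2)], [[F3/(1+F3*F4)]/(1+[F3/(1+F3*F4)]*F5)] (series)
So the answer for step 3 is feedback.

Therefore the answer is feedback.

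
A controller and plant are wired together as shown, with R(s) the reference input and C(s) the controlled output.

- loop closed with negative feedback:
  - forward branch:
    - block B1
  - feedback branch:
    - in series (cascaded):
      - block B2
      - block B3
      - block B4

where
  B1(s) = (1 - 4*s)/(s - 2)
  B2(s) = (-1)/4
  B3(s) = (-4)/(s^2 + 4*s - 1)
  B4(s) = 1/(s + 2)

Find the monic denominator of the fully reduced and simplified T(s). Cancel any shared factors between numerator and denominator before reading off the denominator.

Step 1: cascade B2, B3, B4 gives 1/(s^3 + 6*s^2 + 7*s - 2)
Step 2: collapse the loop (B1 forward, (B2*B3*B4) return) gives (-4*s^4 - 23*s^3 - 22*s^2 + 15*s - 2)/(s^4 + 4*s^3 - 5*s^2 - 20*s + 5)
No further cancellation is possible in the step-2 result, so that is T(s). Its denominator is already monic.

Final answer: s^4 + 4*s^3 - 5*s^2 - 20*s + 5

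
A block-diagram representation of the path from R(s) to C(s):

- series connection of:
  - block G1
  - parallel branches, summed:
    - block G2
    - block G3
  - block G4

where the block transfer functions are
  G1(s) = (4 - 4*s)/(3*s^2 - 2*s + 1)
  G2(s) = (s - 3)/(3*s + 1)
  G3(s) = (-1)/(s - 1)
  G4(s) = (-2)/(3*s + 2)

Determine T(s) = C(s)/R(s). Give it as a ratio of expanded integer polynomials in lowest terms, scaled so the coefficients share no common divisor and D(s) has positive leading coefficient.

Reducing step by step:

Step 1. add G2, G3 (parallel) = (s^2 - 7*s + 2)/(3*s^2 - 2*s - 1)
Step 2. series reduction of G1, (G2+G3), G4; the result is T(s) itself (integer coefficients, no common factor, positive leading denominator coefficient)

Answer: (8*s^2 - 56*s + 16)/(27*s^4 + 9*s^3 - 3*s^2 + 5*s + 2)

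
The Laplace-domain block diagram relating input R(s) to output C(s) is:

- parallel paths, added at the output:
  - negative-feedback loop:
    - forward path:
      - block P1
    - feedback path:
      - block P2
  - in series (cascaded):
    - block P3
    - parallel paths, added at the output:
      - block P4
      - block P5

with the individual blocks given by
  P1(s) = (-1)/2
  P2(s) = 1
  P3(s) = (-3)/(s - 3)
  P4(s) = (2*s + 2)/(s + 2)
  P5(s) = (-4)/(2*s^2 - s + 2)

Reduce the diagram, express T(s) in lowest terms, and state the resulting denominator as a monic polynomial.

(1) feedback reduction of P1, P2, giving -1
(2) add P4, P5 (parallel), giving (4*s^3 + 2*s^2 - 2*s - 4)/(2*s^3 + 3*s^2 + 4)
(3) series reduction of P3, (P4+P5), giving (-12*s^3 - 6*s^2 + 6*s + 12)/(2*s^4 - 3*s^3 - 9*s^2 + 4*s - 12)
(4) parallel reduction of [P1/(1+P1*P2)], (P3*(P4+P5)), giving (-2*s^4 - 9*s^3 + 3*s^2 + 2*s + 24)/(2*s^4 - 3*s^3 - 9*s^2 + 4*s - 12)
Step 4 gives the fully reduced T(s), with no common factor left to cancel. The denominator's leading coefficient is 2, so divide each of its coefficients by 2 to get the monic form.

Answer: s^4 - 3*s^3/2 - 9*s^2/2 + 2*s - 6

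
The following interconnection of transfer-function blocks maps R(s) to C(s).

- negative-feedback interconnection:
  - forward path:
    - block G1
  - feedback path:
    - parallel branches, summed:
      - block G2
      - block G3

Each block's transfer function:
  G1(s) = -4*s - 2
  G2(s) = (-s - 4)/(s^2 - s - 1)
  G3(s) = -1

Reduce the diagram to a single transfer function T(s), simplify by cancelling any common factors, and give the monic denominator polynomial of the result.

1. reduce the parallel group G2, G3 = (-s^2 - 3)/(s^2 - s - 1)
2. feedback reduction of G1, (G2+G3) = (-4*s^3 + 2*s^2 + 6*s + 2)/(4*s^3 + 3*s^2 + 11*s + 5)
The result of step 2 is T(s) in lowest terms. Its denominator has leading coefficient 4; dividing the denominator through by 4 makes it monic.

Final answer: s^3 + 3*s^2/4 + 11*s/4 + 5/4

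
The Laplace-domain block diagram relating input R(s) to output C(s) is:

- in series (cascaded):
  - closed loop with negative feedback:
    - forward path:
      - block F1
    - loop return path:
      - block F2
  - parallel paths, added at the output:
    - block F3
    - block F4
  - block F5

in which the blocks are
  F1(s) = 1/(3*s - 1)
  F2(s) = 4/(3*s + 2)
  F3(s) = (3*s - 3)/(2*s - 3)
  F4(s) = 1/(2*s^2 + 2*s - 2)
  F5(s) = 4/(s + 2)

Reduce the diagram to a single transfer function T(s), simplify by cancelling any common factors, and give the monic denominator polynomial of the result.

1. close the feedback loop around F1, F2 -> (3*s + 2)/(9*s^2 + 3*s + 2)
2. combine F3, F4 in parallel -> (6*s^3 - 10*s + 3)/(4*s^3 - 2*s^2 - 10*s + 6)
3. multiply [F1/(1+F1*F2)], (F3+F4), F5 (series) -> (36*s^4 + 24*s^3 - 60*s^2 - 22*s + 12)/(18*s^6 + 33*s^5 - 50*s^4 - 78*s^3 + 19*s^2 + 4*s + 12)
Step 3 gives the fully reduced T(s), with no common factor left to cancel. The denominator's leading coefficient is 18, so divide each of its coefficients by 18 to get the monic form.

Hence the answer: s^6 + 11*s^5/6 - 25*s^4/9 - 13*s^3/3 + 19*s^2/18 + 2*s/9 + 2/3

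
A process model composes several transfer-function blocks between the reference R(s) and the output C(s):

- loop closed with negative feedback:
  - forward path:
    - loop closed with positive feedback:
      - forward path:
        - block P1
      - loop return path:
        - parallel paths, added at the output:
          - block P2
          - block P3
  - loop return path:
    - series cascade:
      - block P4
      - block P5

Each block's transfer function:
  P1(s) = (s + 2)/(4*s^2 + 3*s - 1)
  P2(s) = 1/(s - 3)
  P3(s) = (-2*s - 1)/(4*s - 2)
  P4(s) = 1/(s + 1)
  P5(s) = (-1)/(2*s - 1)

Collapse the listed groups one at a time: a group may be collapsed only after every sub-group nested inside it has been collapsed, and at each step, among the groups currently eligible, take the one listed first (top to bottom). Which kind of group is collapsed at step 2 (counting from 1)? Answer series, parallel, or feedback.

Reducing step by step:

Step 1. sum the parallel branches P2, P3
Step 2. reduce the feedback loop with forward P1 and return (P2+P3)
Step 3. series reduction of P4, P5
Step 4. reduce the feedback loop with forward [P1/(1-P1*(P2+P3))] and return (P4*P5)
So the answer for step 2 is feedback.

Answer: feedback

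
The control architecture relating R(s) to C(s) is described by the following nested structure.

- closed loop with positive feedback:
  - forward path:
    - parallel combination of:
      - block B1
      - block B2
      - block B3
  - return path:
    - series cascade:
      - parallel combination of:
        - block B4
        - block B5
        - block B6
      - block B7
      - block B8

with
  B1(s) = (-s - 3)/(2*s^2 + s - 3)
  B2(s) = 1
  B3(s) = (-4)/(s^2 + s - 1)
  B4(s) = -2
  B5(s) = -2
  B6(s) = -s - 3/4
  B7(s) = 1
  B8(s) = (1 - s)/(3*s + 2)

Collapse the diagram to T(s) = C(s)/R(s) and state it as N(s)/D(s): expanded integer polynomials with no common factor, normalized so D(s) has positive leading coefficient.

Step 1. combine B1, B2, B3 in parallel; result (2*s^4 + 2*s^3 - 16*s^2 - 10*s + 18)/(2*s^4 + 3*s^3 - 4*s^2 - 4*s + 3)
Step 2. combine B4, B5, B6 in parallel; result -s - 19/4
Step 3. combine (B4+B5+B6), B7, B8 in series; result (4*s^2 + 15*s - 19)/(12*s + 8)
Step 4. collapse the loop ((B1+B2+B3) forward, ((B4+B5+B6)*B7*B8) return) - this is the overall T(s), already in the required normalized form

Answer: (-12*s^5 - 20*s^4 + 88*s^3 + 124*s^2 - 68*s - 72)/(4*s^6 + 7*s^5 - 62*s^4 - 147*s^3 + 153*s^2 + 228*s - 183)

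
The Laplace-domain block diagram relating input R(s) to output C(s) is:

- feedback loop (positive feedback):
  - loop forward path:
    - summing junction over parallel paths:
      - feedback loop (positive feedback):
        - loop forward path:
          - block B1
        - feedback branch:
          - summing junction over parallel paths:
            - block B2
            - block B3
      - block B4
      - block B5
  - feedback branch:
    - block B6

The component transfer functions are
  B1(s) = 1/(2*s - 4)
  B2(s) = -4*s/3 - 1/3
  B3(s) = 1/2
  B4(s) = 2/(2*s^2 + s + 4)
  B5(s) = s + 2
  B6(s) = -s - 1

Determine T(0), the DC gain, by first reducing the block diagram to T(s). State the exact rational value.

Answer: 113/163

Working:
(1) combine B2, B3 in parallel; result 1/6 - 4*s/3
(2) close the feedback loop around B1, (B2+B3); result 6/(20*s - 25)
(3) reduce the parallel group [B1/(1-B1*(B2+B3))], B4, B5; result (40*s^4 + 50*s^3 + 7*s^2 + 56*s - 226)/(40*s^3 - 30*s^2 + 55*s - 100)
(4) reduce the feedback loop with forward ([B1/(1-B1*(B2+B3))]+B4+B5) and return B6; result (40*s^4 + 50*s^3 + 7*s^2 + 56*s - 226)/(40*s^5 + 90*s^4 + 97*s^3 + 33*s^2 - 115*s - 326)
Evaluating the step-4 result (the overall T(s)) at s = 0 gives T(0) = -226/(-326) = 113/163.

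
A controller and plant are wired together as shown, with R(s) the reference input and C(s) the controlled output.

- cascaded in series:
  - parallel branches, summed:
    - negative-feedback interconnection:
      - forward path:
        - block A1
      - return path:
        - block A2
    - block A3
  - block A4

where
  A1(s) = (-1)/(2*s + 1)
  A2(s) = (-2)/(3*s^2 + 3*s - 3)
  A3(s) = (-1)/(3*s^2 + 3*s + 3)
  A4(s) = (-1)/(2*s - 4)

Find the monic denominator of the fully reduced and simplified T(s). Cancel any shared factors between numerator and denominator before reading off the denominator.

First reduce the diagram to T(s).

Step 1 - close the feedback loop around A1, A2 = (-3*s^2 - 3*s + 3)/(6*s^3 + 9*s^2 - 3*s - 1)
Step 2 - parallel reduction of [A1/(1+A1*A2)], A3 = (-9*s^4 - 24*s^3 - 18*s^2 + 3*s + 10)/(18*s^5 + 45*s^4 + 36*s^3 + 15*s^2 - 12*s - 3)
Step 3 - reduce the series chain ([A1/(1+A1*A2)]+A3), A4 = (9*s^4 + 24*s^3 + 18*s^2 - 3*s - 10)/(36*s^6 + 18*s^5 - 108*s^4 - 114*s^3 - 84*s^2 + 42*s + 12)
Step 3 gives the fully reduced T(s), with no common factor left to cancel. The denominator's leading coefficient is 36, so divide each of its coefficients by 36 to get the monic form.

Answer: s^6 + s^5/2 - 3*s^4 - 19*s^3/6 - 7*s^2/3 + 7*s/6 + 1/3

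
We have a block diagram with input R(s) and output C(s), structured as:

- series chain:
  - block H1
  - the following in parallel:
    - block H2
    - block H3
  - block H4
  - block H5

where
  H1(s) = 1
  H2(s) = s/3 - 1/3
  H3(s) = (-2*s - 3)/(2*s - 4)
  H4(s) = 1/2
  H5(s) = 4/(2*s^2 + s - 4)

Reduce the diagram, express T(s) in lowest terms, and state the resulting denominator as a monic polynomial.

First reduce the diagram to T(s).

Step 1. sum the parallel branches H2, H3 gives (2*s^2 - 12*s - 5)/(6*s - 12)
Step 2. series reduction of H1, (H2+H3), H4, H5 gives (2*s^2 - 12*s - 5)/(6*s^3 - 9*s^2 - 18*s + 24)
No further cancellation is possible in the step-2 result, so that is T(s). Its denominator becomes monic after dividing by the leading coefficient 6.

Answer: s^3 - 3*s^2/2 - 3*s + 4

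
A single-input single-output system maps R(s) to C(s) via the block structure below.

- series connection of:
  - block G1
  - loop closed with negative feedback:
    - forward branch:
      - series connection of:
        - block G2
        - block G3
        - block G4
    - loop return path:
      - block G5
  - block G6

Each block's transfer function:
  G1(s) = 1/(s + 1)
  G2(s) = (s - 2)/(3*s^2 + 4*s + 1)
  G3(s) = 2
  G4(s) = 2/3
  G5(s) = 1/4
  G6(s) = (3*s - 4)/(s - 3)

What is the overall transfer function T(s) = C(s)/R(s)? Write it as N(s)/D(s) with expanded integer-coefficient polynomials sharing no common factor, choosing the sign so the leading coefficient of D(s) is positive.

Answer: (12*s^2 - 40*s + 32)/(9*s^4 - 5*s^3 - 52*s^2 - 41*s - 3)

Working:
Step 1: cascade G2, G3, G4 gives (4*s - 8)/(9*s^2 + 12*s + 3)
Step 2: close the feedback loop around (G2*G3*G4), G5 gives (4*s - 8)/(9*s^2 + 13*s + 1)
Step 3: multiply G1, [(G2*G3*G4)/(1+(G2*G3*G4)*G5)], G6 (series); the result is T(s) itself (integer coefficients, no common factor, positive leading denominator coefficient)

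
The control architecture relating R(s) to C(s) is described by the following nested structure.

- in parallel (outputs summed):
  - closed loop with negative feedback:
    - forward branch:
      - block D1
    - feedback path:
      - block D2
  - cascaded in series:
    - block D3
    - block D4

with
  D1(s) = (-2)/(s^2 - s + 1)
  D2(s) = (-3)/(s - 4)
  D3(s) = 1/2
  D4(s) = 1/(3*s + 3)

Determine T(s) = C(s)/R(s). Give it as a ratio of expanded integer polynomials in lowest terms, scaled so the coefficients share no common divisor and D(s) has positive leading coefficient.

Step 1. feedback reduction of D1, D2 gives (8 - 2*s)/(s^3 - 5*s^2 + 5*s + 2)
Step 2. reduce the series chain D3, D4 gives 1/(6*s + 6)
Step 3. reduce the parallel group [D1/(1+D1*D2)], (D3*D4); the result is T(s) itself (integer coefficients, no common factor, positive leading denominator coefficient)

Therefore the answer is (s^3 - 17*s^2 + 41*s + 50)/(6*s^4 - 24*s^3 + 42*s + 12).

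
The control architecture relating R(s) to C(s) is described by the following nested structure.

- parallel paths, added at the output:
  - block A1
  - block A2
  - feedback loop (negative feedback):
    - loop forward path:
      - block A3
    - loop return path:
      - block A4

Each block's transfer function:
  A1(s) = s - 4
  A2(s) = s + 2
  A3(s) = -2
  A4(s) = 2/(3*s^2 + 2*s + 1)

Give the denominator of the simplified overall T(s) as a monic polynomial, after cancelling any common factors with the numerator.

(1) close the feedback loop around A3, A4: (-6*s^2 - 4*s - 2)/(3*s^2 + 2*s - 3)
(2) sum the parallel branches A1, A2, [A3/(1+A3*A4)]: (6*s^3 - 8*s^2 - 14*s + 4)/(3*s^2 + 2*s - 3)
That last expression is T(s), already simplified. Scaling its denominator by 1/3 (the reciprocal of the leading coefficient) yields the monic denominator.

Hence the answer: s^2 + 2*s/3 - 1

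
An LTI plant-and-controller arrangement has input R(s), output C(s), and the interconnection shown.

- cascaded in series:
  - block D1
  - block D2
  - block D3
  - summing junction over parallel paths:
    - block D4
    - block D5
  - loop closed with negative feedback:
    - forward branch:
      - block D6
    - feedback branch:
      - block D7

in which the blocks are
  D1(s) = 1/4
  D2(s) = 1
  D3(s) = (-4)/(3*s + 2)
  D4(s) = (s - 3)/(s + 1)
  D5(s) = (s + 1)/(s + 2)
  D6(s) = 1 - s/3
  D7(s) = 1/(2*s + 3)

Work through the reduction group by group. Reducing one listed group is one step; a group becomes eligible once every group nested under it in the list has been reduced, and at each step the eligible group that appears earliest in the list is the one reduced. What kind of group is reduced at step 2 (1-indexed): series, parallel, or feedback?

The answer is feedback.

Reasoning:
[1] parallel reduction of D4, D5
[2] apply the feedback formula to D6, D7
[3] series reduction of D1, D2, D3, (D4+D5), [D6/(1+D6*D7)]
At step 2 the group reduced is feedback.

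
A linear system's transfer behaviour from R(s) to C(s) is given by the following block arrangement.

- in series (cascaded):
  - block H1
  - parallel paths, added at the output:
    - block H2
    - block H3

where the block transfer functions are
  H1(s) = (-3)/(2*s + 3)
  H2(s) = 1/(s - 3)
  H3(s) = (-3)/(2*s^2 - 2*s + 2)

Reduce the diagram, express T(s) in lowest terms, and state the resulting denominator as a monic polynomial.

[1] combine H2, H3 in parallel = (2*s^2 - 5*s + 11)/(2*s^3 - 8*s^2 + 8*s - 6)
[2] combine H1, (H2+H3) in series = (-6*s^2 + 15*s - 33)/(4*s^4 - 10*s^3 - 8*s^2 + 12*s - 18)
T(s) is the step-2 result (common factors already cancelled). Leading coefficient of the denominator: 4. Divide through by 4 for the monic polynomial.

Final answer: s^4 - 5*s^3/2 - 2*s^2 + 3*s - 9/2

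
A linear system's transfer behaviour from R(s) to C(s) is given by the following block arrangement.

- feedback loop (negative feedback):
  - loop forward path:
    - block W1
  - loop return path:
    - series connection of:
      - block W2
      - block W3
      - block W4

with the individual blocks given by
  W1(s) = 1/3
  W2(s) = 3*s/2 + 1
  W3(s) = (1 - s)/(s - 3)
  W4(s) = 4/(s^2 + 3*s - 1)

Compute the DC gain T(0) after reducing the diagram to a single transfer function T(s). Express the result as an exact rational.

[1] multiply W2, W3, W4 (series) = (-6*s^2 + 2*s + 4)/(s^3 - 10*s + 3)
[2] reduce the feedback loop with forward W1 and return (W2*W3*W4) = (s^3 - 10*s + 3)/(3*s^3 - 6*s^2 - 28*s + 13)
Evaluating the step-2 result (the overall T(s)) at s = 0 gives T(0) = 3/13.

Answer: 3/13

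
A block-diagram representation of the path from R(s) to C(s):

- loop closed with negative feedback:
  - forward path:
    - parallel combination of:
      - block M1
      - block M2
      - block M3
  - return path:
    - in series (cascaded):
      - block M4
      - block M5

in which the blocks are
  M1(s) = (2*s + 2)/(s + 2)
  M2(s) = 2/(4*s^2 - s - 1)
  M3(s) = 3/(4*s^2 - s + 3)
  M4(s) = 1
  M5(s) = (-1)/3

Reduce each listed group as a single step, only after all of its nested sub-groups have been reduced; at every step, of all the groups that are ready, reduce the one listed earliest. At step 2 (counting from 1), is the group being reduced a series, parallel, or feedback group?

Step 1 - combine M1, M2, M3 in parallel
Step 2 - reduce the series chain M4, M5
Step 3 - close the feedback loop around (M1+M2+M3), (M4*M5)
The group at step 2 is a series group.

Hence the answer: series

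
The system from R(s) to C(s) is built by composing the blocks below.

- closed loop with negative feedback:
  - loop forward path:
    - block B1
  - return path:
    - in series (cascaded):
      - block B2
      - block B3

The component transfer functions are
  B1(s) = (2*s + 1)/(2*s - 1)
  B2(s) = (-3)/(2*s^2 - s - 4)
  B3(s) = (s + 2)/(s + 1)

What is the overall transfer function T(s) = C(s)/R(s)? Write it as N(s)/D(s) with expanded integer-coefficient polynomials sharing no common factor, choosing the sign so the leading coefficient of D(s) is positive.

Step 1: series reduction of B2, B3, giving (-3*s - 6)/(2*s^3 + s^2 - 5*s - 4)
Step 2: feedback reduction of B1, (B2*B3) - this is the overall T(s), already in the required normalized form

Therefore the answer is (4*s^4 + 4*s^3 - 9*s^2 - 13*s - 4)/(4*s^4 - 17*s^2 - 18*s - 2).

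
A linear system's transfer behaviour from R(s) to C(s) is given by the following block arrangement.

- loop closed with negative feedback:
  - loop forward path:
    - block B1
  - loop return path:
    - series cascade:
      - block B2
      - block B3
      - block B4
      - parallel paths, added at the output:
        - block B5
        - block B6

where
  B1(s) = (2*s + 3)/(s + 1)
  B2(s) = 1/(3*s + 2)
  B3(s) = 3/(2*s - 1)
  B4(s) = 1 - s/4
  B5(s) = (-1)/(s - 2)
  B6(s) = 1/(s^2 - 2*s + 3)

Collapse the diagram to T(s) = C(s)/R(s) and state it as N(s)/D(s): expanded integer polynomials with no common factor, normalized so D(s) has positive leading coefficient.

The answer is (48*s^6 - 112*s^5 + 12*s^4 + 264*s^3 - 412*s^2 - 144*s + 144)/(24*s^6 - 68*s^5 + 58*s^4 + 27*s^3 - 125*s^2 + s - 132).

Reasoning:
[1] combine B5, B6 in parallel = (-s^2 + 3*s - 5)/(s^3 - 4*s^2 + 7*s - 6)
[2] multiply B2, B3, B4, (B5+B6) (series) = (3*s^3 - 21*s^2 + 51*s - 60)/(24*s^5 - 92*s^4 + 144*s^3 - 84*s^2 - 80*s + 48)
[3] apply the feedback formula to B1, (B2*B3*B4*(B5+B6)), which is the overall transfer function T(s) = C(s)/R(s) in lowest terms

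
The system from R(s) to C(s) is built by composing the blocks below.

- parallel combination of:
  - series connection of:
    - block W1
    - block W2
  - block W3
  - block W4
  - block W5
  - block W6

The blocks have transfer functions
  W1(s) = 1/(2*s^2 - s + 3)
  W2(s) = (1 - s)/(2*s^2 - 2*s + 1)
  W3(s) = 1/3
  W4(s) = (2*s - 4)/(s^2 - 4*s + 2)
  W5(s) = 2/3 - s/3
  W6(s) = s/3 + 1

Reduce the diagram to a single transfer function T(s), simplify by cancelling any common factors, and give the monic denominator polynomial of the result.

(1) series reduction of W1, W2: (1 - s)/(4*s^4 - 6*s^3 + 10*s^2 - 7*s + 3)
(2) sum the parallel branches (W1*W2), W3, W4, W5, W6: (8*s^6 - 36*s^5 + 56*s^4 - 75*s^3 + 53*s^2 - 24*s + 2)/(4*s^6 - 22*s^5 + 42*s^4 - 59*s^3 + 51*s^2 - 26*s + 6)
T(s) is the step-2 result (common factors already cancelled). Leading coefficient of the denominator: 4. Divide through by 4 for the monic polynomial.

Final answer: s^6 - 11*s^5/2 + 21*s^4/2 - 59*s^3/4 + 51*s^2/4 - 13*s/2 + 3/2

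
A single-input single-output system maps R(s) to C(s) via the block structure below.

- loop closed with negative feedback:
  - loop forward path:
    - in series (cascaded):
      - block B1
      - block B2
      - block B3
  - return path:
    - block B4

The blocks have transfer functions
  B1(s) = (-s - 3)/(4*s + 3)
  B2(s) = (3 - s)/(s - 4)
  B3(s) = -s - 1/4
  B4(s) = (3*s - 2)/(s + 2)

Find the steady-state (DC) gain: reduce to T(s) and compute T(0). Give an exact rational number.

First reduce the diagram to T(s).

Step 1. cascade B1, B2, B3; result (-4*s^3 - s^2 + 36*s + 9)/(16*s^2 - 52*s - 48)
Step 2. reduce the feedback loop with forward (B1*B2*B3) and return B4; result (4*s^4 + 9*s^3 - 34*s^2 - 81*s - 18)/(12*s^4 - 21*s^3 - 90*s^2 + 197*s + 114)
The step-2 result is T(s). Setting s = 0: T(0) = -18/114 = -3/19.

Answer: -3/19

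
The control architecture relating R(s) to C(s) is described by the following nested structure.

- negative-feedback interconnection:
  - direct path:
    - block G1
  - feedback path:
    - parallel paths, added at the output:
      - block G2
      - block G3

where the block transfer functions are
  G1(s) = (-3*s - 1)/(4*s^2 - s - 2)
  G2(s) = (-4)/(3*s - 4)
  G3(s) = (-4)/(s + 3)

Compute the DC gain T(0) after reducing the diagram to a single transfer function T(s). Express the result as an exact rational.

Reducing step by step:

Step 1: parallel reduction of G2, G3, giving (4 - 16*s)/(3*s^2 + 5*s - 12)
Step 2: feedback reduction of G1, (G2+G3), giving (-9*s^3 - 18*s^2 + 31*s + 12)/(12*s^4 + 17*s^3 - 11*s^2 + 6*s + 20)
The step-2 result is T(s). Setting s = 0: T(0) = 12/20 = 3/5.

Answer: 3/5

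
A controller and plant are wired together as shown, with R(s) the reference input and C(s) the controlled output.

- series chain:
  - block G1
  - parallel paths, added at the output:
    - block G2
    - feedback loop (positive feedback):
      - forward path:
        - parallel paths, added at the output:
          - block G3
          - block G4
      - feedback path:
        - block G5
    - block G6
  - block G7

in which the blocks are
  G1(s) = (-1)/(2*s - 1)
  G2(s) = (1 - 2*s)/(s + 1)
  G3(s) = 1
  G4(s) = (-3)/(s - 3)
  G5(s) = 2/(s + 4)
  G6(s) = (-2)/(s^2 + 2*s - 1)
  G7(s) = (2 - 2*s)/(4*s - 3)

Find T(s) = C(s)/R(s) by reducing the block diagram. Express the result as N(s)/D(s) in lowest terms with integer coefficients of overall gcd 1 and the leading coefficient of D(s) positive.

1. combine G3, G4 in parallel, giving (s - 6)/(s - 3)
2. reduce the feedback loop with forward (G3+G4) and return G5, giving (s^2 - 2*s - 24)/(s^2 - s)
3. add G2, [(G3+G4)/(1-(G3+G4)*G5)], G6 (parallel), giving (-s^5 - 24*s^3 - 80*s^2 - 19*s + 24)/(s^5 + 2*s^4 - 2*s^3 - 2*s^2 + s)
4. combine G1, (G2+[(G3+G4)/(1-(G3+G4)*G5)]+G6), G7 in series; the result is T(s) itself (integer coefficients, no common factor, positive leading denominator coefficient)

Final answer: (-2*s^5 - 48*s^3 - 160*s^2 - 38*s + 48)/(8*s^6 + 14*s^5 - 19*s^4 - 9*s^3 + 13*s^2 - 3*s)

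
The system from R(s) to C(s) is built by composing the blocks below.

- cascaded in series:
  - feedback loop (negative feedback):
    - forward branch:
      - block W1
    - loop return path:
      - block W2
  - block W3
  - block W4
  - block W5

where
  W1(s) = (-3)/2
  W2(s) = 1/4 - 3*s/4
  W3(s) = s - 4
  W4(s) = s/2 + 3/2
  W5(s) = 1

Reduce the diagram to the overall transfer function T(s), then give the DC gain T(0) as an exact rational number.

(1) feedback reduction of W1, W2; result (-12)/(9*s + 5)
(2) cascade [W1/(1+W1*W2)], W3, W4, W5; result (-6*s^2 + 6*s + 72)/(9*s + 5)
DC gain: substitute s = 0 into T(s) from step 2: T(0) = 72/5.

Final answer: 72/5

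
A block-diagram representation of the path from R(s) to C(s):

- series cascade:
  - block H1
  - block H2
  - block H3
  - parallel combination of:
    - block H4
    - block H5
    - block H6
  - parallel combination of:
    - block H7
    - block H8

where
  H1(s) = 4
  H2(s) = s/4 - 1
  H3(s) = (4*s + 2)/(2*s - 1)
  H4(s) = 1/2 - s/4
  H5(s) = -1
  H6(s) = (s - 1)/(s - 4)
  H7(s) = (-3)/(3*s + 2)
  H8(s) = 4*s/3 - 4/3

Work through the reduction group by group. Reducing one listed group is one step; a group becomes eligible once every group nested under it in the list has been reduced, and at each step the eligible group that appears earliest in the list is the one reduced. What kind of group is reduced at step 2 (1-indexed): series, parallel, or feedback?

Reducing step by step:

1. reduce the parallel group H4, H5, H6
2. combine H7, H8 in parallel
3. combine H1, H2, H3, (H4+H5+H6), (H7+H8) in series
The group at step 2 is a parallel group.

Answer: parallel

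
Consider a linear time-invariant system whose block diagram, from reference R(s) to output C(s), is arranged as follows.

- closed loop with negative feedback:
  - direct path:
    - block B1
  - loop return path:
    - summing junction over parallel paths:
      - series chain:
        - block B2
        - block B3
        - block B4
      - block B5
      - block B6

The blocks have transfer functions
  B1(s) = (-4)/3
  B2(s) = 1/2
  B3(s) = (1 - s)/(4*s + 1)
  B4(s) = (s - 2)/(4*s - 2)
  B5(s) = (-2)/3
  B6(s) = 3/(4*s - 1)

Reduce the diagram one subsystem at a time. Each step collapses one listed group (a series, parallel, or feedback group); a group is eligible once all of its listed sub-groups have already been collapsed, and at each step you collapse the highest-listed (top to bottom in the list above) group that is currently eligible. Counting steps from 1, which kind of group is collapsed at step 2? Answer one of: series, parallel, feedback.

Step 1. reduce the series chain B2, B3, B4
Step 2. sum the parallel branches (B2*B3*B4), B5, B6
Step 3. apply the feedback formula to B1, ((B2*B3*B4)+B5+B6)
So the answer for step 2 is parallel.

Therefore the answer is parallel.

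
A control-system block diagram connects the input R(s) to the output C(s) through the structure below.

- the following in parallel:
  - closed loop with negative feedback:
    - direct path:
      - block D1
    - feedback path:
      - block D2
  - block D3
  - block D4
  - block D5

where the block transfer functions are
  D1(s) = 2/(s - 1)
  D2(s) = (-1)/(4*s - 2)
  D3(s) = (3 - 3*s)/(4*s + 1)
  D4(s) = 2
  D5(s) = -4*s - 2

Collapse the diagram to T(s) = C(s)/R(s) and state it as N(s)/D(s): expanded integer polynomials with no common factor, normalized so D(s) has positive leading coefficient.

1. collapse the loop (D1 forward, D2 return) -> (4*s - 2)/(2*s^2 - 3*s)
2. combine [D1/(1+D1*D2)], D3, D4, D5 in parallel, giving the overall T(s)

Final answer: (-32*s^4 + 34*s^3 + 43*s^2 - 13*s - 2)/(8*s^3 - 10*s^2 - 3*s)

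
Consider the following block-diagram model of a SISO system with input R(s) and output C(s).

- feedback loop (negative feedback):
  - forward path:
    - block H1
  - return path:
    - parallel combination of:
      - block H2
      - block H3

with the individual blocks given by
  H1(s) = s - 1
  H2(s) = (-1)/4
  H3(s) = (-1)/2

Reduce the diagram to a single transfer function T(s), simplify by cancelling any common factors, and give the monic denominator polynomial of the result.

First reduce the diagram to T(s).

(1) sum the parallel branches H2, H3; result (-3)/4
(2) apply the feedback formula to H1, (H2+H3); result (4 - 4*s)/(3*s - 7)
Step 2 gives the fully reduced T(s), with no common factor left to cancel. The denominator's leading coefficient is 3, so divide each of its coefficients by 3 to get the monic form.

Answer: s - 7/3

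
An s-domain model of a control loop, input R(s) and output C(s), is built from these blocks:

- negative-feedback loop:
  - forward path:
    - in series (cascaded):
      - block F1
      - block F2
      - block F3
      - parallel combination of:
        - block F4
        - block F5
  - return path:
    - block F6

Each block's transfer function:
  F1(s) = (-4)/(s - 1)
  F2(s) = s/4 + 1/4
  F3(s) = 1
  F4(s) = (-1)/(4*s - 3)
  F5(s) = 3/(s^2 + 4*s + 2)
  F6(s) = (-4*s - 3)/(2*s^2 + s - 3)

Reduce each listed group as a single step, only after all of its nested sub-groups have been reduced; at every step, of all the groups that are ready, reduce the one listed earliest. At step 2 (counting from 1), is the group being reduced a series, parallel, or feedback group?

The answer is series.

Reasoning:
(1) parallel reduction of F4, F5
(2) reduce the series chain F1, F2, F3, (F4+F5)
(3) apply the feedback formula to (F1*F2*F3*(F4+F5)), F6
The group at step 2 is a series group.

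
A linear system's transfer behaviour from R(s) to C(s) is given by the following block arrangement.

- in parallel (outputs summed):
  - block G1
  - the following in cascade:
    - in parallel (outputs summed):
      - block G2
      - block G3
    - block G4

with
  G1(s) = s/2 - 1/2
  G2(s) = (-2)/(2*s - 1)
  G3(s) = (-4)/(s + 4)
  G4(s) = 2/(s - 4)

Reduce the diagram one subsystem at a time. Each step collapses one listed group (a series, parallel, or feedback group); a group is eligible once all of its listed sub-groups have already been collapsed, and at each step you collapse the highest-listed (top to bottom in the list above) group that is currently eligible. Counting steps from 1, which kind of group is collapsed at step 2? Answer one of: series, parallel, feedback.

The answer is series.

Reasoning:
Step 1. reduce the parallel group G2, G3
Step 2. combine (G2+G3), G4 in series
Step 3. add G1, ((G2+G3)*G4) (parallel)
The group at step 2 is a series group.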